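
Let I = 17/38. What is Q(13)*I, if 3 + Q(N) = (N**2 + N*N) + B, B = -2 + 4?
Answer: 5729/38 ≈ 150.76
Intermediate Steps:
B = 2
Q(N) = -1 + 2*N**2 (Q(N) = -3 + ((N**2 + N*N) + 2) = -3 + ((N**2 + N**2) + 2) = -3 + (2*N**2 + 2) = -3 + (2 + 2*N**2) = -1 + 2*N**2)
I = 17/38 (I = 17*(1/38) = 17/38 ≈ 0.44737)
Q(13)*I = (-1 + 2*13**2)*(17/38) = (-1 + 2*169)*(17/38) = (-1 + 338)*(17/38) = 337*(17/38) = 5729/38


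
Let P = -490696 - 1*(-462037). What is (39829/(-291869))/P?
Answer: 39829/8364673671 ≈ 4.7616e-6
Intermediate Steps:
P = -28659 (P = -490696 + 462037 = -28659)
(39829/(-291869))/P = (39829/(-291869))/(-28659) = (39829*(-1/291869))*(-1/28659) = -39829/291869*(-1/28659) = 39829/8364673671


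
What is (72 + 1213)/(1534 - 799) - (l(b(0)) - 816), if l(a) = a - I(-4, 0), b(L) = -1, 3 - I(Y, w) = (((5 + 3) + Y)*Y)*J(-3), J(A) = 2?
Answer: 125501/147 ≈ 853.75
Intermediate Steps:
I(Y, w) = 3 - 2*Y*(8 + Y) (I(Y, w) = 3 - ((5 + 3) + Y)*Y*2 = 3 - (8 + Y)*Y*2 = 3 - Y*(8 + Y)*2 = 3 - 2*Y*(8 + Y))
l(a) = -35 + a (l(a) = a - (3 - 16*(-4) - 2*(-4)²) = a - (3 + 64 - 2*16) = a - (3 + 64 - 32) = a - 1*35 = a - 35 = -35 + a)
(72 + 1213)/(1534 - 799) - (l(b(0)) - 816) = (72 + 1213)/(1534 - 799) - ((-35 - 1) - 816) = 1285/735 - (-36 - 816) = 1285*(1/735) - 1*(-852) = 257/147 + 852 = 125501/147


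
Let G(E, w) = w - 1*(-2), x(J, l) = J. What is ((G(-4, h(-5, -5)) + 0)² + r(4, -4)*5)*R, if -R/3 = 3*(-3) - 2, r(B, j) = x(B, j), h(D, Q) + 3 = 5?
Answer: 1188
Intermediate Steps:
h(D, Q) = 2 (h(D, Q) = -3 + 5 = 2)
r(B, j) = B
G(E, w) = 2 + w (G(E, w) = w + 2 = 2 + w)
R = 33 (R = -3*(3*(-3) - 2) = -3*(-9 - 2) = -3*(-11) = 33)
((G(-4, h(-5, -5)) + 0)² + r(4, -4)*5)*R = (((2 + 2) + 0)² + 4*5)*33 = ((4 + 0)² + 20)*33 = (4² + 20)*33 = (16 + 20)*33 = 36*33 = 1188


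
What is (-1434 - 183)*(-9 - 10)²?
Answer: -583737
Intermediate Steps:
(-1434 - 183)*(-9 - 10)² = -1617*(-19)² = -1617*361 = -583737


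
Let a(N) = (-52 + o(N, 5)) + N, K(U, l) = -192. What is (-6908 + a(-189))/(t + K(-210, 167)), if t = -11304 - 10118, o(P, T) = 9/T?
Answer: 17868/54035 ≈ 0.33067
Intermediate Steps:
t = -21422
a(N) = -251/5 + N (a(N) = (-52 + 9/5) + N = -251/5 + N)
(-6908 + a(-189))/(t + K(-210, 167)) = (-6908 + (-251/5 - 189))/(-21422 - 192) = (-6908 - 1196/5)/(-21614) = -35736/5*(-1/21614) = 17868/54035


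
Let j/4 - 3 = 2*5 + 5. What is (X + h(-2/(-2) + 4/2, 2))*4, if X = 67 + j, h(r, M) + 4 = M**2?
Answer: 556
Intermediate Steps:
j = 72 (j = 12 + 4*(2*5 + 5) = 12 + 4*(10 + 5) = 12 + 4*15 = 12 + 60 = 72)
h(r, M) = -4 + M**2
X = 139 (X = 67 + 72 = 139)
(X + h(-2/(-2) + 4/2, 2))*4 = (139 + (-4 + 2**2))*4 = (139 + (-4 + 4))*4 = (139 + 0)*4 = 139*4 = 556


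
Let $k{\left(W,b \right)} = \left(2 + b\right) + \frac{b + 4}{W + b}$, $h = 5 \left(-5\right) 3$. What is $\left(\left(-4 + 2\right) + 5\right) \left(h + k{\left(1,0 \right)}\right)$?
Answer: $-207$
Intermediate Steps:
$h = -75$ ($h = \left(-25\right) 3 = -75$)
$k{\left(W,b \right)} = 2 + b + \frac{4 + b}{W + b}$ ($k{\left(W,b \right)} = \left(2 + b\right) + \frac{4 + b}{W + b} = 2 + b + \frac{4 + b}{W + b}$)
$\left(\left(-4 + 2\right) + 5\right) \left(h + k{\left(1,0 \right)}\right) = \left(\left(-4 + 2\right) + 5\right) \left(-75 + \frac{4 + 0^{2} + 2 \cdot 1 + 3 \cdot 0 + 1 \cdot 0}{1 + 0}\right) = \left(-2 + 5\right) \left(-75 + \frac{4 + 0 + 2 + 0 + 0}{1}\right) = 3 \left(-75 + 1 \cdot 6\right) = 3 \left(-75 + 6\right) = 3 \left(-69\right) = -207$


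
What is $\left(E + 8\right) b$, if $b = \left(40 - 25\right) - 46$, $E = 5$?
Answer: $-403$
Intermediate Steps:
$b = -31$ ($b = 15 - 46 = -31$)
$\left(E + 8\right) b = \left(5 + 8\right) \left(-31\right) = 13 \left(-31\right) = -403$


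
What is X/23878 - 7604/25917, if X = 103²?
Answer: 93385141/618846126 ≈ 0.15090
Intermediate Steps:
X = 10609
X/23878 - 7604/25917 = 10609/23878 - 7604/25917 = 93385141/618846126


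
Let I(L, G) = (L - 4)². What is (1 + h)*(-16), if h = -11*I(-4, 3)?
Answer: 11248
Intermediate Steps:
I(L, G) = (-4 + L)²
h = -704 (h = -11*(-4 - 4)² = -11*(-8)² = -11*64 = -704)
(1 + h)*(-16) = (1 - 704)*(-16) = -703*(-16) = 11248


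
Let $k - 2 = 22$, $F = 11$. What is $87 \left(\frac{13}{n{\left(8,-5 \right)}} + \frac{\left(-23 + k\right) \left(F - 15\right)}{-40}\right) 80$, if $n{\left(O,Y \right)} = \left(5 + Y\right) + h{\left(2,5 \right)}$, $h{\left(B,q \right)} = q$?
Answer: $18792$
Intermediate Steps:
$k = 24$ ($k = 2 + 22 = 24$)
$n{\left(O,Y \right)} = 10 + Y$ ($n{\left(O,Y \right)} = \left(5 + Y\right) + 5 = 10 + Y$)
$87 \left(\frac{13}{n{\left(8,-5 \right)}} + \frac{\left(-23 + k\right) \left(F - 15\right)}{-40}\right) 80 = 87 \left(\frac{13}{10 - 5} + \frac{\left(-23 + 24\right) \left(11 - 15\right)}{-40}\right) 80 = 87 \left(\frac{13}{5} + 1 \left(-4\right) \left(- \frac{1}{40}\right)\right) 80 = 87 \left(13 \cdot \frac{1}{5} - - \frac{1}{10}\right) 80 = 87 \left(\frac{13}{5} + \frac{1}{10}\right) 80 = 87 \cdot \frac{27}{10} \cdot 80 = \frac{2349}{10} \cdot 80 = 18792$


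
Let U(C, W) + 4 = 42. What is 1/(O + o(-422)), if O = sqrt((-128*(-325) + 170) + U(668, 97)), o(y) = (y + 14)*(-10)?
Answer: 85/345929 - sqrt(2613)/4151148 ≈ 0.00023340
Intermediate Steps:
U(C, W) = 38 (U(C, W) = -4 + 42 = 38)
o(y) = -140 - 10*y (o(y) = (14 + y)*(-10) = -140 - 10*y)
O = 4*sqrt(2613) (O = sqrt((-128*(-325) + 170) + 38) = sqrt((41600 + 170) + 38) = sqrt(41770 + 38) = sqrt(41808) = 4*sqrt(2613) ≈ 204.47)
1/(O + o(-422)) = 1/(4*sqrt(2613) + (-140 - 10*(-422))) = 1/(4*sqrt(2613) + (-140 + 4220)) = 1/(4*sqrt(2613) + 4080) = 1/(4080 + 4*sqrt(2613))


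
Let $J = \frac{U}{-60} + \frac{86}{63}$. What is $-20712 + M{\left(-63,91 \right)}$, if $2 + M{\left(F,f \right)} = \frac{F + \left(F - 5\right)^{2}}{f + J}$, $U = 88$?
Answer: $- \frac{591667247}{28633} \approx -20664.0$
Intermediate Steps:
$J = - \frac{32}{315}$ ($J = \frac{88}{-60} + \frac{86}{63} = 88 \left(- \frac{1}{60}\right) + 86 \cdot \frac{1}{63} = - \frac{22}{15} + \frac{86}{63} = - \frac{32}{315} \approx -0.10159$)
$M{\left(F,f \right)} = -2 + \frac{F + \left(-5 + F\right)^{2}}{- \frac{32}{315} + f}$ ($M{\left(F,f \right)} = -2 + \frac{F + \left(F - 5\right)^{2}}{f - \frac{32}{315}} = -2 + \frac{F + \left(-5 + F\right)^{2}}{- \frac{32}{315} + f}$)
$-20712 + M{\left(-63,91 \right)} = -20712 + \frac{7939 - -178605 - 57330 + 315 \left(-63\right)^{2}}{-32 + 315 \cdot 91} = -20712 + \frac{7939 + 178605 - 57330 + 315 \cdot 3969}{-32 + 28665} = -20712 + \frac{7939 + 178605 - 57330 + 1250235}{28633} = -20712 + \frac{1}{28633} \cdot 1379449 = -20712 + \frac{1379449}{28633} = - \frac{591667247}{28633}$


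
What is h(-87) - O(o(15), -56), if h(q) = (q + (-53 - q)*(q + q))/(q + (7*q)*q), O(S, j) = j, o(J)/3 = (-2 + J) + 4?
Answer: 33979/608 ≈ 55.887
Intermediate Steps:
o(J) = 6 + 3*J (o(J) = 3*((-2 + J) + 4) = 3*(2 + J) = 6 + 3*J)
h(q) = (q + 2*q*(-53 - q))/(q + 7*q²) (h(q) = (q + (-53 - q)*(2*q))/(q + 7*q²) = (q + 2*q*(-53 - q))/(q + 7*q²))
h(-87) - O(o(15), -56) = (-105 - 2*(-87))/(1 + 7*(-87)) - 1*(-56) = (-105 + 174)/(1 - 609) + 56 = 69/(-608) + 56 = -1/608*69 + 56 = -69/608 + 56 = 33979/608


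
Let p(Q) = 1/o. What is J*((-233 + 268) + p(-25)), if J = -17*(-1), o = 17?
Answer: 596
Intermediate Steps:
p(Q) = 1/17
J = 17
J*((-233 + 268) + p(-25)) = 17*((-233 + 268) + 1/17) = 17*(35 + 1/17) = 17*(596/17) = 596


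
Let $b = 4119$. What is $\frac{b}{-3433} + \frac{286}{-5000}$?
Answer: $- \frac{10788419}{8582500} \approx -1.257$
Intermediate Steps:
$\frac{b}{-3433} + \frac{286}{-5000} = \frac{4119}{-3433} + \frac{286}{-5000} = 4119 \left(- \frac{1}{3433}\right) + 286 \left(- \frac{1}{5000}\right) = - \frac{4119}{3433} - \frac{143}{2500} = - \frac{10788419}{8582500}$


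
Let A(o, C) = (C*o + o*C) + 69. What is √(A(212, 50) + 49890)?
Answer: √71159 ≈ 266.76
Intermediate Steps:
A(o, C) = 69 + 2*C*o (A(o, C) = (C*o + C*o) + 69 = 2*C*o + 69 = 69 + 2*C*o)
√(A(212, 50) + 49890) = √((69 + 2*50*212) + 49890) = √((69 + 21200) + 49890) = √(21269 + 49890) = √71159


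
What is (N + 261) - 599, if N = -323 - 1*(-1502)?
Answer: 841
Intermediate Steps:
N = 1179 (N = -323 + 1502 = 1179)
(N + 261) - 599 = (1179 + 261) - 599 = 1440 - 599 = 841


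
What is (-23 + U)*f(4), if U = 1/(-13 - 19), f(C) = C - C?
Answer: 0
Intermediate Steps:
f(C) = 0
U = -1/32 (U = 1/(-32) = -1/32 ≈ -0.031250)
(-23 + U)*f(4) = (-23 - 1/32)*0 = -737/32*0 = 0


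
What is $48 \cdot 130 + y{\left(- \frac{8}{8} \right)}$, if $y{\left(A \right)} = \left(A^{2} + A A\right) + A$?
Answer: $6241$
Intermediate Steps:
$y{\left(A \right)} = A + 2 A^{2}$ ($y{\left(A \right)} = \left(A^{2} + A^{2}\right) + A = 2 A^{2} + A = A + 2 A^{2}$)
$48 \cdot 130 + y{\left(- \frac{8}{8} \right)} = 48 \cdot 130 + - \frac{8}{8} \left(1 + 2 \left(- \frac{8}{8}\right)\right) = 6240 + \left(-8\right) \frac{1}{8} \left(1 + 2 \left(\left(-8\right) \frac{1}{8}\right)\right) = 6240 - \left(1 + 2 \left(-1\right)\right) = 6240 - \left(1 - 2\right) = 6240 - -1 = 6240 + 1 = 6241$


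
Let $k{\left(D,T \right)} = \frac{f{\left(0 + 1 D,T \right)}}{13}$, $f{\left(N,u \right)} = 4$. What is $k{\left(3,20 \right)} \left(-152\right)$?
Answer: $- \frac{608}{13} \approx -46.769$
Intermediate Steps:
$k{\left(D,T \right)} = \frac{4}{13}$
$k{\left(3,20 \right)} \left(-152\right) = \frac{4}{13} \left(-152\right) = - \frac{608}{13}$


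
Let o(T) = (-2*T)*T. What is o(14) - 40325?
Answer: -40717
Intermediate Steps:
o(T) = -2*T²
o(14) - 40325 = -2*14² - 40325 = -2*196 - 40325 = -392 - 40325 = -40717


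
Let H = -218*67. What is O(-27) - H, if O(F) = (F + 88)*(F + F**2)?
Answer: 57428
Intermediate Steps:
H = -14606
O(F) = (88 + F)*(F + F**2)
O(-27) - H = -27*(88 + (-27)**2 + 89*(-27)) - 1*(-14606) = -27*(88 + 729 - 2403) + 14606 = -27*(-1586) + 14606 = 42822 + 14606 = 57428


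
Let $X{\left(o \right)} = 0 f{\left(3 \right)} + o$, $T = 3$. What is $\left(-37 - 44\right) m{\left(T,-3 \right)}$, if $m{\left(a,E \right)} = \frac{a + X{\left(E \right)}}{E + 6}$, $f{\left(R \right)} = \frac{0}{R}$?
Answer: $0$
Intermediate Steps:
$f{\left(R \right)} = 0$
$X{\left(o \right)} = o$ ($X{\left(o \right)} = 0 \cdot 0 + o = 0 + o = o$)
$m{\left(a,E \right)} = \frac{E + a}{6 + E}$ ($m{\left(a,E \right)} = \frac{a + E}{E + 6} = \frac{E + a}{6 + E}$)
$\left(-37 - 44\right) m{\left(T,-3 \right)} = \left(-37 - 44\right) \frac{-3 + 3}{6 - 3} = - 81 \cdot \frac{1}{3} \cdot 0 = \left(-81\right) 0 = 0$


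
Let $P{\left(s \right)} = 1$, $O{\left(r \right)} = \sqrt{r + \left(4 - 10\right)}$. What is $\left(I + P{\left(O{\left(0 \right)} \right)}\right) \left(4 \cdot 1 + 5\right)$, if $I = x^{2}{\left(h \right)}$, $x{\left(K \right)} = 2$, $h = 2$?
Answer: $45$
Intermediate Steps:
$O{\left(r \right)} = \sqrt{-6 + r}$ ($O{\left(r \right)} = \sqrt{r + \left(4 - 10\right)} = \sqrt{r - 6} = \sqrt{-6 + r}$)
$I = 4$ ($I = 2^{2} = 4$)
$\left(I + P{\left(O{\left(0 \right)} \right)}\right) \left(4 \cdot 1 + 5\right) = \left(4 + 1\right) \left(4 \cdot 1 + 5\right) = 5 \left(4 + 5\right) = 5 \cdot 9 = 45$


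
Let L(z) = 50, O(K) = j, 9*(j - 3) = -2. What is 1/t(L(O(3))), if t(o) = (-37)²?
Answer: 1/1369 ≈ 0.00073046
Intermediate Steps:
j = 25/9 (j = 3 + (⅑)*(-2) = 3 - 2/9 = 25/9 ≈ 2.7778)
O(K) = 25/9
t(o) = 1369
1/t(L(O(3))) = 1/1369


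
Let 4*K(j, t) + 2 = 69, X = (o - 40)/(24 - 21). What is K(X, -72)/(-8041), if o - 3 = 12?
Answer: -67/32164 ≈ -0.0020831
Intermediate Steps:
o = 15 (o = 3 + 12 = 15)
X = -25/3 (X = (15 - 40)/(24 - 21) = -25/3 ≈ -8.3333)
K(j, t) = 67/4 (K(j, t) = -½ + (¼)*69 = -½ + 69/4 = 67/4)
K(X, -72)/(-8041) = (67/4)/(-8041) = (67/4)*(-1/8041) = -67/32164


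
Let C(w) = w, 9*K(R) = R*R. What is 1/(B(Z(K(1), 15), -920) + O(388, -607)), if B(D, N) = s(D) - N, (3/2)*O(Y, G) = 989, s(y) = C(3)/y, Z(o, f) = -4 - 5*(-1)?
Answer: 3/4747 ≈ 0.00063198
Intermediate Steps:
K(R) = R²/9 (K(R) = (R*R)/9 = R²/9)
Z(o, f) = 1 (Z(o, f) = -4 + 5 = 1)
s(y) = 3/y
O(Y, G) = 1978/3 (O(Y, G) = (⅔)*989 = 1978/3)
B(D, N) = -N + 3/D (B(D, N) = 3/D - N = -N + 3/D)
1/(B(Z(K(1), 15), -920) + O(388, -607)) = 1/((-1*(-920) + 3/1) + 1978/3) = 1/((920 + 3*1) + 1978/3) = 1/((920 + 3) + 1978/3) = 1/(923 + 1978/3) = 1/(4747/3) = 3/4747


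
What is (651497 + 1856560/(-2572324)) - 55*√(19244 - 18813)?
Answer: 418964878117/643081 - 55*√431 ≈ 6.5035e+5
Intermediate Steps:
(651497 + 1856560/(-2572324)) - 55*√(19244 - 18813) = (651497 + 1856560*(-1/2572324)) - 55*√431 = (651497 - 464140/643081) - 55*√431 = 418964878117/643081 - 55*√431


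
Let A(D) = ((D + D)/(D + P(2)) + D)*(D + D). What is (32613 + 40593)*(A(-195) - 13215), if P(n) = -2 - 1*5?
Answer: 459022483710/101 ≈ 4.5448e+9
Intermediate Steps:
P(n) = -7 (P(n) = -2 - 5 = -7)
A(D) = 2*D*(D + 2*D/(-7 + D)) (A(D) = ((D + D)/(D - 7) + D)*(D + D) = ((2*D)/(-7 + D) + D)*(2*D) = (2*D/(-7 + D) + D)*(2*D) = (D + 2*D/(-7 + D))*(2*D) = 2*D*(D + 2*D/(-7 + D)))
(32613 + 40593)*(A(-195) - 13215) = (32613 + 40593)*(2*(-195)²*(-5 - 195)/(-7 - 195) - 13215) = 73206*(2*38025*(-200)/(-202) - 13215) = 73206*(2*38025*(-1/202)*(-200) - 13215) = 73206*(7605000/101 - 13215) = 73206*(6270285/101) = 459022483710/101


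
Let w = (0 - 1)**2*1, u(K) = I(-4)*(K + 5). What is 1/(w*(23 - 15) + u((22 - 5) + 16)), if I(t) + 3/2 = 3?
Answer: 1/65 ≈ 0.015385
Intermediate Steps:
I(t) = 3/2 (I(t) = -3/2 + 3 = 3/2)
u(K) = 15/2 + 3*K/2 (u(K) = 3*(K + 5)/2 = 3*(5 + K)/2 = 15/2 + 3*K/2)
w = 1 (w = (-1)**2*1 = 1*1 = 1)
1/(w*(23 - 15) + u((22 - 5) + 16)) = 1/(1*(23 - 15) + (15/2 + 3*((22 - 5) + 16)/2)) = 1/(1*8 + (15/2 + 3*(17 + 16)/2)) = 1/(8 + (15/2 + (3/2)*33)) = 1/(8 + (15/2 + 99/2)) = 1/(8 + 57) = 1/65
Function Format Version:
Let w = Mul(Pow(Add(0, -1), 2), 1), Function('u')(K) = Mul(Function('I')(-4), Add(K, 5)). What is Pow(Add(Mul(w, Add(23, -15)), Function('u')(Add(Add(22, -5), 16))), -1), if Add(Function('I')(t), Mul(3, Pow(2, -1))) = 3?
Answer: Rational(1, 65) ≈ 0.015385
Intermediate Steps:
Function('I')(t) = Rational(3, 2) (Function('I')(t) = Add(Rational(-3, 2), 3) = Rational(3, 2))
Function('u')(K) = Add(Rational(15, 2), Mul(Rational(3, 2), K)) (Function('u')(K) = Mul(Rational(3, 2), Add(K, 5)) = Mul(Rational(3, 2), Add(5, K)) = Add(Rational(15, 2), Mul(Rational(3, 2), K)))
w = 1 (w = Mul(Pow(-1, 2), 1) = Mul(1, 1) = 1)
Pow(Add(Mul(w, Add(23, -15)), Function('u')(Add(Add(22, -5), 16))), -1) = Pow(Add(Mul(1, Add(23, -15)), Add(Rational(15, 2), Mul(Rational(3, 2), Add(Add(22, -5), 16)))), -1) = Pow(Add(Mul(1, 8), Add(Rational(15, 2), Mul(Rational(3, 2), Add(17, 16)))), -1) = Pow(Add(8, Add(Rational(15, 2), Mul(Rational(3, 2), 33))), -1) = Pow(Add(8, Add(Rational(15, 2), Rational(99, 2))), -1) = Pow(Add(8, 57), -1) = Pow(65, -1) = Rational(1, 65)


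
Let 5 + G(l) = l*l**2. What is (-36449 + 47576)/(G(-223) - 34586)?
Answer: -11127/11124158 ≈ -0.0010003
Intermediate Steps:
G(l) = -5 + l**3 (G(l) = -5 + l*l**2 = -5 + l**3)
(-36449 + 47576)/(G(-223) - 34586) = (-36449 + 47576)/((-5 + (-223)**3) - 34586) = 11127/((-5 - 11089567) - 34586) = 11127/(-11089572 - 34586) = 11127/(-11124158) = 11127*(-1/11124158) = -11127/11124158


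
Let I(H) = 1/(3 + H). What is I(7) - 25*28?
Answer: -6999/10 ≈ -699.90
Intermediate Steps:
I(7) - 25*28 = 1/(3 + 7) - 25*28 = 1/10 - 700 = ⅒ - 700 = -6999/10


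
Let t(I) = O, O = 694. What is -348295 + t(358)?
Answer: -347601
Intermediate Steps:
t(I) = 694
-348295 + t(358) = -348295 + 694 = -347601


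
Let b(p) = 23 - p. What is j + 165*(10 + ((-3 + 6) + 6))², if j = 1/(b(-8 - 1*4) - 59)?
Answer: 1429559/24 ≈ 59565.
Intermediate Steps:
j = -1/24 (j = 1/((23 - (-8 - 1*4)) - 59) = 1/((23 - (-8 - 4)) - 59) = 1/((23 - 1*(-12)) - 59) = 1/((23 + 12) - 59) = 1/(35 - 59) = 1/(-24) = -1/24 ≈ -0.041667)
j + 165*(10 + ((-3 + 6) + 6))² = -1/24 + 165*(10 + ((-3 + 6) + 6))² = -1/24 + 165*(10 + (3 + 6))² = -1/24 + 165*(10 + 9)² = -1/24 + 165*19² = -1/24 + 165*361 = -1/24 + 59565 = 1429559/24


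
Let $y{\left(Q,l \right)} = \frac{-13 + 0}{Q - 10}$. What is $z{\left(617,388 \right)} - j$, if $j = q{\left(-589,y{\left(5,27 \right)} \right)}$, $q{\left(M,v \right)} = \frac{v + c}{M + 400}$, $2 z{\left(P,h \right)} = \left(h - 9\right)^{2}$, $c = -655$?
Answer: $\frac{19390603}{270} \approx 71817.0$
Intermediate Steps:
$y{\left(Q,l \right)} = - \frac{13}{-10 + Q}$
$z{\left(P,h \right)} = \frac{\left(-9 + h\right)^{2}}{2}$ ($z{\left(P,h \right)} = \frac{\left(h - 9\right)^{2}}{2} = \frac{\left(-9 + h\right)^{2}}{2}$)
$q{\left(M,v \right)} = \frac{-655 + v}{400 + M}$ ($q{\left(M,v \right)} = \frac{v - 655}{M + 400} = \frac{-655 + v}{400 + M}$)
$j = \frac{466}{135}$ ($j = \frac{-655 - \frac{13}{-10 + 5}}{400 - 589} = \frac{-655 - \frac{13}{-5}}{-189} = - \frac{-655 - - \frac{13}{5}}{189} = - \frac{-655 + \frac{13}{5}}{189} = \left(- \frac{1}{189}\right) \left(- \frac{3262}{5}\right) = \frac{466}{135} \approx 3.4519$)
$z{\left(617,388 \right)} - j = \frac{\left(-9 + 388\right)^{2}}{2} - \frac{466}{135} = \frac{379^{2}}{2} - \frac{466}{135} = \frac{1}{2} \cdot 143641 - \frac{466}{135} = \frac{143641}{2} - \frac{466}{135} = \frac{19390603}{270}$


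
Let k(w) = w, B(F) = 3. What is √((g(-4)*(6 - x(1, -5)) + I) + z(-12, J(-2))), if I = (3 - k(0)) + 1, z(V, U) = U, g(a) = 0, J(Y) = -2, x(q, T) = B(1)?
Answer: √2 ≈ 1.4142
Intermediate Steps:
x(q, T) = 3
I = 4 (I = (3 - 1*0) + 1 = (3 + 0) + 1 = 3 + 1 = 4)
√((g(-4)*(6 - x(1, -5)) + I) + z(-12, J(-2))) = √((0*(6 - 1*3) + 4) - 2) = √((0*(6 - 3) + 4) - 2) = √((0*3 + 4) - 2) = √((0 + 4) - 2) = √(4 - 2) = √2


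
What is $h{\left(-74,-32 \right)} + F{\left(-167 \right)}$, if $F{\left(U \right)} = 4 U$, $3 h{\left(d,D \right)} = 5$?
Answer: $- \frac{1999}{3} \approx -666.33$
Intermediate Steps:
$h{\left(d,D \right)} = \frac{5}{3}$ ($h{\left(d,D \right)} = \frac{1}{3} \cdot 5 = \frac{5}{3}$)
$h{\left(-74,-32 \right)} + F{\left(-167 \right)} = \frac{5}{3} + 4 \left(-167\right) = \frac{5}{3} - 668 = - \frac{1999}{3}$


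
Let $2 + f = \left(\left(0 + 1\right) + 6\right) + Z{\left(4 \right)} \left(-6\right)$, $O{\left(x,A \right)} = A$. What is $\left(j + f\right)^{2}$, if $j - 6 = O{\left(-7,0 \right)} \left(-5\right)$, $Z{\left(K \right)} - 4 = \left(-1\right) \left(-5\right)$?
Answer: $1849$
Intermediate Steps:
$Z{\left(K \right)} = 9$ ($Z{\left(K \right)} = 4 - -5 = 4 + 5 = 9$)
$j = 6$ ($j = 6 + 0 \left(-5\right) = 6 + 0 = 6$)
$f = -49$ ($f = -2 + \left(\left(\left(0 + 1\right) + 6\right) + 9 \left(-6\right)\right) = -2 + \left(\left(1 + 6\right) - 54\right) = -2 + \left(7 - 54\right) = -2 - 47 = -49$)
$\left(j + f\right)^{2} = \left(6 - 49\right)^{2} = \left(-43\right)^{2} = 1849$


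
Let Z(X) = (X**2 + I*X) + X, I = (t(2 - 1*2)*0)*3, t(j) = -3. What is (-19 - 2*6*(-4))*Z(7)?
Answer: 1624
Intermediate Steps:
I = 0 (I = -3*0*3 = 0*3 = 0)
Z(X) = X + X**2 (Z(X) = (X**2 + 0*X) + X = (X**2 + 0) + X = X**2 + X = X + X**2)
(-19 - 2*6*(-4))*Z(7) = (-19 - 2*6*(-4))*(7*(1 + 7)) = (-19 - 12*(-4))*(7*8) = (-19 + 48)*56 = 29*56 = 1624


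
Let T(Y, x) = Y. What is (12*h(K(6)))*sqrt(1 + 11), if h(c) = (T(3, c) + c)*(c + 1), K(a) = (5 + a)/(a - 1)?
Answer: 9984*sqrt(3)/25 ≈ 691.71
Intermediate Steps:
K(a) = (5 + a)/(-1 + a)
h(c) = (1 + c)*(3 + c) (h(c) = (3 + c)*(c + 1) = (3 + c)*(1 + c) = (1 + c)*(3 + c))
(12*h(K(6)))*sqrt(1 + 11) = (12*(3 + ((5 + 6)/(-1 + 6))**2 + 4*((5 + 6)/(-1 + 6))))*sqrt(1 + 11) = (12*(3 + (11/5)**2 + 4*(11/5)))*sqrt(12) = (12*(3 + ((1/5)*11)**2 + 4*((1/5)*11)))*(2*sqrt(3)) = (12*(3 + (11/5)**2 + 4*(11/5)))*(2*sqrt(3)) = (12*(3 + 121/25 + 44/5))*(2*sqrt(3)) = (12*(416/25))*(2*sqrt(3)) = 4992*(2*sqrt(3))/25 = 9984*sqrt(3)/25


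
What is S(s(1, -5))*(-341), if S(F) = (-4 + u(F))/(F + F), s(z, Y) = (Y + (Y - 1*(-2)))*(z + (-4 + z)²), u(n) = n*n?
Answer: 545259/40 ≈ 13631.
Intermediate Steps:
u(n) = n²
s(z, Y) = (2 + 2*Y)*(z + (-4 + z)²) (s(z, Y) = (Y + (Y + 2))*(z + (-4 + z)²) = (Y + (2 + Y))*(z + (-4 + z)²) = (2 + 2*Y)*(z + (-4 + z)²))
S(F) = (-4 + F²)/(2*F) (S(F) = (-4 + F²)/(F + F) = (-4 + F²)/((2*F)) = (-4 + F²)*(1/(2*F)) = (-4 + F²)/(2*F))
S(s(1, -5))*(-341) = ((2*1 + 2*(-4 + 1)² + 2*(-5)*1 + 2*(-5)*(-4 + 1)²)/2 - 2/(2*1 + 2*(-4 + 1)² + 2*(-5)*1 + 2*(-5)*(-4 + 1)²))*(-341) = ((2 + 2*(-3)² - 10 + 2*(-5)*(-3)²)/2 - 2/(2 + 2*(-3)² - 10 + 2*(-5)*(-3)²))*(-341) = ((2 + 2*9 - 10 + 2*(-5)*9)/2 - 2/(2 + 2*9 - 10 + 2*(-5)*9))*(-341) = ((2 + 18 - 10 - 90)/2 - 2/(2 + 18 - 10 - 90))*(-341) = ((½)*(-80) - 2/(-80))*(-341) = (-40 - 2*(-1/80))*(-341) = (-40 + 1/40)*(-341) = -1599/40*(-341) = 545259/40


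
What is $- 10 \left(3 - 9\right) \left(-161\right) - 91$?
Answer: $-9751$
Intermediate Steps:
$- 10 \left(3 - 9\right) \left(-161\right) - 91 = \left(-10\right) \left(-6\right) \left(-161\right) - 91 = 60 \left(-161\right) - 91 = -9660 - 91 = -9751$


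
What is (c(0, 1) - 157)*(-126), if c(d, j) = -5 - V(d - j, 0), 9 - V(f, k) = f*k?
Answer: 21546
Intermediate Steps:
V(f, k) = 9 - f*k
c(d, j) = -14 (c(d, j) = -5 - (9 - 1*(d - j)*0) = -5 - (9 + 0) = -5 - 1*9 = -5 - 9 = -14)
(c(0, 1) - 157)*(-126) = (-14 - 157)*(-126) = -171*(-126) = 21546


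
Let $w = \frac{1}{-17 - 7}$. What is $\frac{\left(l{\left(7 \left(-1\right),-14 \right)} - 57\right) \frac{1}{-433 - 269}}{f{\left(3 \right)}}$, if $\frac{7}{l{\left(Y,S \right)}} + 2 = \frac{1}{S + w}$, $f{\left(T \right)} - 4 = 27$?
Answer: $\frac{42145}{15189876} \approx 0.0027745$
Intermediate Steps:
$f{\left(T \right)} = 31$ ($f{\left(T \right)} = 4 + 27 = 31$)
$w = - \frac{1}{24}$ ($w = \frac{1}{-24} = - \frac{1}{24} \approx -0.041667$)
$l{\left(Y,S \right)} = \frac{7}{-2 + \frac{1}{- \frac{1}{24} + S}}$ ($l{\left(Y,S \right)} = \frac{7}{-2 + \frac{1}{S - \frac{1}{24}}} = \frac{7}{-2 + \frac{1}{- \frac{1}{24} + S}}$)
$\frac{\left(l{\left(7 \left(-1\right),-14 \right)} - 57\right) \frac{1}{-433 - 269}}{f{\left(3 \right)}} = \frac{\left(\frac{7 \left(1 - -336\right)}{2 \left(-13 + 24 \left(-14\right)\right)} - 57\right) \frac{1}{-433 - 269}}{31} = \frac{\frac{7 \left(1 + 336\right)}{2 \left(-13 - 336\right)} - 57}{-702} \cdot \frac{1}{31} = \left(\frac{7}{2} \frac{1}{-349} \cdot 337 - 57\right) \left(- \frac{1}{702}\right) \frac{1}{31} = \left(\frac{7}{2} \left(- \frac{1}{349}\right) 337 - 57\right) \left(- \frac{1}{702}\right) \frac{1}{31} = \left(- \frac{2359}{698} - 57\right) \left(- \frac{1}{702}\right) \frac{1}{31} = \left(- \frac{42145}{698}\right) \left(- \frac{1}{702}\right) \frac{1}{31} = \frac{42145}{489996} \cdot \frac{1}{31} = \frac{42145}{15189876}$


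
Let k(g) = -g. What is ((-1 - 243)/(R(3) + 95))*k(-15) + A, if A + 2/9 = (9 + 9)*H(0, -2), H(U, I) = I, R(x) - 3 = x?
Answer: -65866/909 ≈ -72.460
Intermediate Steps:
R(x) = 3 + x
A = -326/9 (A = -2/9 + (9 + 9)*(-2) = -2/9 + 18*(-2) = -2/9 - 36 = -326/9 ≈ -36.222)
((-1 - 243)/(R(3) + 95))*k(-15) + A = ((-1 - 243)/((3 + 3) + 95))*(-1*(-15)) - 326/9 = -244/(6 + 95)*15 - 326/9 = -244/101*15 - 326/9 = -3660/101 - 326/9 = -65866/909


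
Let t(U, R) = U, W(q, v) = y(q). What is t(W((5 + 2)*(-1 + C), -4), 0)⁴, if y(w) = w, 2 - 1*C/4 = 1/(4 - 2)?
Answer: 1500625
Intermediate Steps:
C = 6 (C = 8 - 4/(4 - 2) = 8 - 4/2 = 8 - 4*½ = 8 - 2 = 6)
W(q, v) = q
t(W((5 + 2)*(-1 + C), -4), 0)⁴ = ((5 + 2)*(-1 + 6))⁴ = (7*5)⁴ = 35⁴ = 1500625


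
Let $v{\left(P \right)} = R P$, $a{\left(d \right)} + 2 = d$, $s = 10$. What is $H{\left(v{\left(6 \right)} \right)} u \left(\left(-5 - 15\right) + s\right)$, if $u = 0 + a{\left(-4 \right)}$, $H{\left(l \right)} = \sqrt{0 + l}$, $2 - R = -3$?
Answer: $60 \sqrt{30} \approx 328.63$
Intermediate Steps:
$a{\left(d \right)} = -2 + d$
$R = 5$ ($R = 2 - -3 = 2 + 3 = 5$)
$v{\left(P \right)} = 5 P$
$H{\left(l \right)} = \sqrt{l}$
$u = -6$ ($u = 0 - 6 = -6$)
$H{\left(v{\left(6 \right)} \right)} u \left(\left(-5 - 15\right) + s\right) = \sqrt{5 \cdot 6} \left(-6\right) \left(\left(-5 - 15\right) + 10\right) = \sqrt{30} \left(-6\right) \left(-20 + 10\right) = - 6 \sqrt{30} \left(-10\right) = 60 \sqrt{30}$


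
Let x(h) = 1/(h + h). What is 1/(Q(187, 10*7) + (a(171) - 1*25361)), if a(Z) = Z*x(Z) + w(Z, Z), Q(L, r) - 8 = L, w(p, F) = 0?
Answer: -2/50331 ≈ -3.9737e-5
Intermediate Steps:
Q(L, r) = 8 + L
x(h) = 1/(2*h)
a(Z) = 1/2 (a(Z) = Z*(1/(2*Z)) + 0 = 1/2 + 0 = 1/2)
1/(Q(187, 10*7) + (a(171) - 1*25361)) = 1/((8 + 187) + (1/2 - 1*25361)) = 1/(195 + (1/2 - 25361)) = 1/(195 - 50721/2) = 1/(-50331/2) = -2/50331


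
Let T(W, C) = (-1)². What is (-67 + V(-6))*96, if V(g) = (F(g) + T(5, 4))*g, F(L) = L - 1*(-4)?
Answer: -5856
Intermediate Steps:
F(L) = 4 + L (F(L) = L + 4 = 4 + L)
T(W, C) = 1
V(g) = g*(5 + g) (V(g) = ((4 + g) + 1)*g = (5 + g)*g = g*(5 + g))
(-67 + V(-6))*96 = (-67 - 6*(5 - 6))*96 = (-67 - 6*(-1))*96 = (-67 + 6)*96 = -61*96 = -5856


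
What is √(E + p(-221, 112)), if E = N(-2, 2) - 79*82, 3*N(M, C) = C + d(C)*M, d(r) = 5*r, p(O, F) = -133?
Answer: I*√6617 ≈ 81.345*I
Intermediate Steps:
N(M, C) = C/3 + 5*C*M/3 (N(M, C) = (C + (5*C)*M)/3 = (C + 5*C*M)/3 = C/3 + 5*C*M/3)
E = -6484 (E = (⅓)*2*(1 + 5*(-2)) - 79*82 = (⅓)*2*(1 - 10) - 6478 = (⅓)*2*(-9) - 6478 = -6 - 6478 = -6484)
√(E + p(-221, 112)) = √(-6484 - 133) = √(-6617) = I*√6617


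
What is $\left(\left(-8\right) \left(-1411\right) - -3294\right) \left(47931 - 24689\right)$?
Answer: $338914844$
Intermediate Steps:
$\left(\left(-8\right) \left(-1411\right) - -3294\right) \left(47931 - 24689\right) = \left(11288 + 3294\right) 23242 = 14582 \cdot 23242 = 338914844$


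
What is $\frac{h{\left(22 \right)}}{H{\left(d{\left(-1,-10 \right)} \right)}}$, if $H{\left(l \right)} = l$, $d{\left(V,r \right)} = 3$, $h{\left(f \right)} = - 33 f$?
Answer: $-242$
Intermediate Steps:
$\frac{h{\left(22 \right)}}{H{\left(d{\left(-1,-10 \right)} \right)}} = \frac{\left(-33\right) 22}{3} = \left(-726\right) \frac{1}{3} = -242$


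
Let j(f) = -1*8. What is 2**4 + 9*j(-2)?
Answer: -56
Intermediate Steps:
j(f) = -8
2**4 + 9*j(-2) = 2**4 + 9*(-8) = 16 - 72 = -56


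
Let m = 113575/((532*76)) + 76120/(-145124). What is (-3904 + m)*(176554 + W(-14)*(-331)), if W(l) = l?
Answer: -5290947227845809/7484252 ≈ -7.0694e+8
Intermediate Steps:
m = 478741945/209559056 (m = 113575/40432 + 76120*(-1/145124) = 113575*(1/40432) - 19030/36281 = 16225/5776 - 19030/36281 = 478741945/209559056 ≈ 2.2845)
(-3904 + m)*(176554 + W(-14)*(-331)) = (-3904 + 478741945/209559056)*(176554 - 14*(-331)) = -817639812679*(176554 + 4634)/209559056 = -817639812679/209559056*181188 = -5290947227845809/7484252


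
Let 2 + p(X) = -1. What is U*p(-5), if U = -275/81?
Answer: 275/27 ≈ 10.185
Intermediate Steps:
p(X) = -3 (p(X) = -2 - 1 = -3)
U = -275/81 (U = -275*1/81 = -275/81 ≈ -3.3951)
U*p(-5) = -275/81*(-3) = 275/27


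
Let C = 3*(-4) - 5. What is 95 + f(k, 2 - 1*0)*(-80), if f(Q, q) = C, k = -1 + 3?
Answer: 1455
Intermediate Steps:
k = 2
C = -17 (C = -12 - 5 = -17)
f(Q, q) = -17
95 + f(k, 2 - 1*0)*(-80) = 95 - 17*(-80) = 95 + 1360 = 1455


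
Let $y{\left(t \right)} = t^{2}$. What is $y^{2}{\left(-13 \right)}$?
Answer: $28561$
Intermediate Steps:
$y^{2}{\left(-13 \right)} = \left(\left(-13\right)^{2}\right)^{2} = 169^{2} = 28561$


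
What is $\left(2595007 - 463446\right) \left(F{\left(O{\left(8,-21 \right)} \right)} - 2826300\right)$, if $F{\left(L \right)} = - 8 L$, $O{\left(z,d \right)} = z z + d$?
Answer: $-6025164111284$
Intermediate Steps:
$O{\left(z,d \right)} = d + z^{2}$ ($O{\left(z,d \right)} = z^{2} + d = d + z^{2}$)
$\left(2595007 - 463446\right) \left(F{\left(O{\left(8,-21 \right)} \right)} - 2826300\right) = \left(2595007 - 463446\right) \left(- 8 \left(-21 + 8^{2}\right) - 2826300\right) = 2131561 \left(- 8 \left(-21 + 64\right) - 2826300\right) = 2131561 \left(\left(-8\right) 43 - 2826300\right) = 2131561 \left(-344 - 2826300\right) = 2131561 \left(-2826644\right) = -6025164111284$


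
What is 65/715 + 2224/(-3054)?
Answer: -10705/16797 ≈ -0.63732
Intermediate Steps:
65/715 + 2224/(-3054) = 65*(1/715) + 2224*(-1/3054) = 1/11 - 1112/1527 = -10705/16797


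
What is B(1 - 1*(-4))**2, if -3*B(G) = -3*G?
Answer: 25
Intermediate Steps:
B(G) = G (B(G) = -(-1)*G = G)
B(1 - 1*(-4))**2 = (1 - 1*(-4))**2 = (1 + 4)**2 = 5**2 = 25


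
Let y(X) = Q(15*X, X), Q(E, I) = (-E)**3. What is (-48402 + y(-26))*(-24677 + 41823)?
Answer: 1016253673308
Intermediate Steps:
Q(E, I) = -E**3
y(X) = -3375*X**3 (y(X) = -(15*X)**3 = -3375*X**3)
(-48402 + y(-26))*(-24677 + 41823) = (-48402 - 3375*(-26)**3)*(-24677 + 41823) = (-48402 - 3375*(-17576))*17146 = (-48402 + 59319000)*17146 = 59270598*17146 = 1016253673308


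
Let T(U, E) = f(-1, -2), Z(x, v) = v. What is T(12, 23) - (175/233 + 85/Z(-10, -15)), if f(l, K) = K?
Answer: 2038/699 ≈ 2.9156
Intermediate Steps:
T(U, E) = -2
T(12, 23) - (175/233 + 85/Z(-10, -15)) = -2 - (175/233 + 85/(-15)) = -2 - (175*(1/233) + 85*(-1/15)) = -2 - (175/233 - 17/3) = -2 - 1*(-3436/699) = -2 + 3436/699 = 2038/699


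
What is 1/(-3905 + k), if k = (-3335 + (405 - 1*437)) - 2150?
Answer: -1/9422 ≈ -0.00010613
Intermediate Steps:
k = -5517 (k = (-3335 + (405 - 437)) - 2150 = (-3335 - 32) - 2150 = -3367 - 2150 = -5517)
1/(-3905 + k) = 1/(-3905 - 5517) = 1/(-9422) = -1/9422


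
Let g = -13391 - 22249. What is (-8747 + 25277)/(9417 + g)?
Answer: -5510/8741 ≈ -0.63036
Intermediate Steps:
g = -35640
(-8747 + 25277)/(9417 + g) = (-8747 + 25277)/(9417 - 35640) = 16530/(-26223) = 16530*(-1/26223) = -5510/8741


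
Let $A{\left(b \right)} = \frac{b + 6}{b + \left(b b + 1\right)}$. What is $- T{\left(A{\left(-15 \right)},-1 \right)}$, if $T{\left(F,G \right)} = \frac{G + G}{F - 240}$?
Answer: $- \frac{422}{50649} \approx -0.0083319$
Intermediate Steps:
$A{\left(b \right)} = \frac{6 + b}{1 + b + b^{2}}$ ($A{\left(b \right)} = \frac{6 + b}{b + \left(b^{2} + 1\right)} = \frac{6 + b}{b + \left(1 + b^{2}\right)} = \frac{6 + b}{1 + b + b^{2}}$)
$T{\left(F,G \right)} = \frac{2 G}{-240 + F}$
$- T{\left(A{\left(-15 \right)},-1 \right)} = - \frac{2 \left(-1\right)}{-240 + \frac{6 - 15}{1 - 15 + \left(-15\right)^{2}}} = - \frac{2 \left(-1\right)}{-240 + \frac{1}{1 - 15 + 225} \left(-9\right)} = - \frac{2 \left(-1\right)}{-240 + \frac{1}{211} \left(-9\right)} = - \frac{2 \left(-1\right)}{-240 - \frac{9}{211}} = - \frac{2 \left(-1\right)}{- \frac{50649}{211}} = - \frac{2 \left(-1\right) \left(-211\right)}{50649} = \left(-1\right) \frac{422}{50649} = - \frac{422}{50649}$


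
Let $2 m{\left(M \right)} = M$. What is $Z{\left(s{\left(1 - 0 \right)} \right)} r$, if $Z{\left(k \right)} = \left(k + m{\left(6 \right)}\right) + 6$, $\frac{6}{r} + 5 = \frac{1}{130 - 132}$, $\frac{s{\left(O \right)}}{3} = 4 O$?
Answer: $- \frac{252}{11} \approx -22.909$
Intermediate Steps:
$m{\left(M \right)} = \frac{M}{2}$
$s{\left(O \right)} = 12 O$ ($s{\left(O \right)} = 3 \cdot 4 O = 12 O$)
$r = - \frac{12}{11}$ ($r = \frac{6}{-5 + \frac{1}{130 - 132}} = \frac{6}{-5 + \frac{1}{-2}} = \frac{6}{-5 - \frac{1}{2}} = \frac{6}{- \frac{11}{2}} = 6 \left(- \frac{2}{11}\right) = - \frac{12}{11} \approx -1.0909$)
$Z{\left(k \right)} = 9 + k$ ($Z{\left(k \right)} = \left(k + \frac{1}{2} \cdot 6\right) + 6 = \left(k + 3\right) + 6 = \left(3 + k\right) + 6 = 9 + k$)
$Z{\left(s{\left(1 - 0 \right)} \right)} r = \left(9 + 12 \left(1 - 0\right)\right) \left(- \frac{12}{11}\right) = \left(9 + 12 \left(1 + 0\right)\right) \left(- \frac{12}{11}\right) = \left(9 + 12 \cdot 1\right) \left(- \frac{12}{11}\right) = \left(9 + 12\right) \left(- \frac{12}{11}\right) = 21 \left(- \frac{12}{11}\right) = - \frac{252}{11}$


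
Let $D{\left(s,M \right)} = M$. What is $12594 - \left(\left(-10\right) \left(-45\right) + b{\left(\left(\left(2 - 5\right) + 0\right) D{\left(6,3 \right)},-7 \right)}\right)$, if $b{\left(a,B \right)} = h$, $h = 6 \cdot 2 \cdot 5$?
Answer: $12084$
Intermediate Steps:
$h = 60$ ($h = 12 \cdot 5 = 60$)
$b{\left(a,B \right)} = 60$
$12594 - \left(\left(-10\right) \left(-45\right) + b{\left(\left(\left(2 - 5\right) + 0\right) D{\left(6,3 \right)},-7 \right)}\right) = 12594 - \left(\left(-10\right) \left(-45\right) + 60\right) = 12594 - \left(450 + 60\right) = 12594 - 510 = 12084$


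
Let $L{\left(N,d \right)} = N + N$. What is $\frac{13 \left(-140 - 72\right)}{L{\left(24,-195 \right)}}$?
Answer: $- \frac{689}{12} \approx -57.417$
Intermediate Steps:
$L{\left(N,d \right)} = 2 N$
$\frac{13 \left(-140 - 72\right)}{L{\left(24,-195 \right)}} = \frac{13 \left(-140 - 72\right)}{2 \cdot 24} = \frac{13 \left(-212\right)}{48} = \left(-2756\right) \frac{1}{48} = - \frac{689}{12}$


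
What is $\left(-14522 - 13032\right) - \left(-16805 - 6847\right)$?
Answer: $-3902$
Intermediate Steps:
$\left(-14522 - 13032\right) - \left(-16805 - 6847\right) = -27554 - \left(-16805 - 6847\right) = -27554 - -23652 = -27554 + 23652 = -3902$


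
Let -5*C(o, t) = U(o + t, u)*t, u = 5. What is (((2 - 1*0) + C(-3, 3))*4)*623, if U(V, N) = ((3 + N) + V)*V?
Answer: 4984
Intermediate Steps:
U(V, N) = V*(3 + N + V) (U(V, N) = (3 + N + V)*V = V*(3 + N + V))
C(o, t) = -t*(o + t)*(8 + o + t)/5 (C(o, t) = -(o + t)*(3 + 5 + (o + t))*t/5 = -(o + t)*(8 + o + t)*t/5 = -t*(o + t)*(8 + o + t)/5)
(((2 - 1*0) + C(-3, 3))*4)*623 = (((2 - 1*0) - ⅕*3*(-3 + 3)*(8 - 3 + 3))*4)*623 = (((2 + 0) - ⅕*3*0*8)*4)*623 = ((2 + 0)*4)*623 = (2*4)*623 = 8*623 = 4984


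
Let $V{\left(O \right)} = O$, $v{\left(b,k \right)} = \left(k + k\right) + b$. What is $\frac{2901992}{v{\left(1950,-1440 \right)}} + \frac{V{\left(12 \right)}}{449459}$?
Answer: $- \frac{652163205584}{208998435} \approx -3120.4$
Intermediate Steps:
$v{\left(b,k \right)} = b + 2 k$ ($v{\left(b,k \right)} = 2 k + b = b + 2 k$)
$\frac{2901992}{v{\left(1950,-1440 \right)}} + \frac{V{\left(12 \right)}}{449459} = \frac{2901992}{1950 + 2 \left(-1440\right)} + \frac{12}{449459} = \frac{2901992}{1950 - 2880} + 12 \cdot \frac{1}{449459} = \frac{2901992}{-930} + \frac{12}{449459} = 2901992 \left(- \frac{1}{930}\right) + \frac{12}{449459} = - \frac{1450996}{465} + \frac{12}{449459} = - \frac{652163205584}{208998435}$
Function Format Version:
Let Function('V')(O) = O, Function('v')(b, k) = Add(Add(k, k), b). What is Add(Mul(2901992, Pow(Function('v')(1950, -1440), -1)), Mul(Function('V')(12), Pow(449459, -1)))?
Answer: Rational(-652163205584, 208998435) ≈ -3120.4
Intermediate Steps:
Function('v')(b, k) = Add(b, Mul(2, k)) (Function('v')(b, k) = Add(Mul(2, k), b) = Add(b, Mul(2, k)))
Add(Mul(2901992, Pow(Function('v')(1950, -1440), -1)), Mul(Function('V')(12), Pow(449459, -1))) = Add(Mul(2901992, Pow(Add(1950, Mul(2, -1440)), -1)), Mul(12, Pow(449459, -1))) = Add(Mul(2901992, Pow(Add(1950, -2880), -1)), Mul(12, Rational(1, 449459))) = Add(Mul(2901992, Pow(-930, -1)), Rational(12, 449459)) = Add(Mul(2901992, Rational(-1, 930)), Rational(12, 449459)) = Add(Rational(-1450996, 465), Rational(12, 449459)) = Rational(-652163205584, 208998435)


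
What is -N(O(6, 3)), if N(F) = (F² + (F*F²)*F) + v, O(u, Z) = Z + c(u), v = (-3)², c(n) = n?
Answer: -6651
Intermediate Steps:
v = 9
O(u, Z) = Z + u
N(F) = 9 + F² + F⁴ (N(F) = (F² + (F*F²)*F) + 9 = (F² + F³*F) + 9 = (F² + F⁴) + 9 = 9 + F² + F⁴)
-N(O(6, 3)) = -(9 + (3 + 6)² + (3 + 6)⁴) = -(9 + 9² + 9⁴) = -(9 + 81 + 6561) = -1*6651 = -6651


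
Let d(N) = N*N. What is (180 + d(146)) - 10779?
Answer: 10717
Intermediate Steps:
d(N) = N²
(180 + d(146)) - 10779 = (180 + 146²) - 10779 = (180 + 21316) - 10779 = 21496 - 10779 = 10717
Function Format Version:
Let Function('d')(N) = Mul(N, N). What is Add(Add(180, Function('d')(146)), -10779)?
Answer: 10717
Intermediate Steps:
Function('d')(N) = Pow(N, 2)
Add(Add(180, Function('d')(146)), -10779) = Add(Add(180, Pow(146, 2)), -10779) = Add(Add(180, 21316), -10779) = Add(21496, -10779) = 10717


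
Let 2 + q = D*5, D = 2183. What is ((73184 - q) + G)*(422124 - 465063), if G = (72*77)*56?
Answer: -16004868165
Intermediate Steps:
G = 310464 (G = 5544*56 = 310464)
q = 10913 (q = -2 + 2183*5 = -2 + 10915 = 10913)
((73184 - q) + G)*(422124 - 465063) = ((73184 - 1*10913) + 310464)*(422124 - 465063) = ((73184 - 10913) + 310464)*(-42939) = (62271 + 310464)*(-42939) = 372735*(-42939) = -16004868165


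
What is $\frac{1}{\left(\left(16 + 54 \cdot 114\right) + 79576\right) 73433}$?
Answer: $\frac{1}{6296732884} \approx 1.5881 \cdot 10^{-10}$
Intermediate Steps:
$\frac{1}{\left(\left(16 + 54 \cdot 114\right) + 79576\right) 73433} = \frac{1}{\left(16 + 6156\right) + 79576} \cdot \frac{1}{73433} = \frac{1}{6172 + 79576} \cdot \frac{1}{73433} = \frac{1}{85748} \cdot \frac{1}{73433} = \frac{1}{6296732884}$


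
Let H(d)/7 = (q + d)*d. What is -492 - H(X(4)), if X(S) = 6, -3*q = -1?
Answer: -758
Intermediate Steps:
q = 1/3 (q = -1/3*(-1) = 1/3 ≈ 0.33333)
H(d) = 7*d*(1/3 + d) (H(d) = 7*((1/3 + d)*d) = 7*(d*(1/3 + d)) = 7*d*(1/3 + d))
-492 - H(X(4)) = -492 - 7*6*(1 + 3*6)/3 = -492 - 7*6*(1 + 18)/3 = -492 - 7*6*19/3 = -492 - 1*266 = -492 - 266 = -758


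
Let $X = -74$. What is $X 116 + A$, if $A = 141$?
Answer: $-8443$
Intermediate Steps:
$X 116 + A = \left(-74\right) 116 + 141 = -8584 + 141 = -8443$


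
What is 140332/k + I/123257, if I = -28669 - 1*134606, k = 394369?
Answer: -47093697151/48608739833 ≈ -0.96883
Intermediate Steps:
I = -163275 (I = -28669 - 134606 = -163275)
140332/k + I/123257 = 140332/394369 - 163275/123257 = -47093697151/48608739833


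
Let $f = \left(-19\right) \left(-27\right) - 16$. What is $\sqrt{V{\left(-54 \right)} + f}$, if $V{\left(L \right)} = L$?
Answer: $\sqrt{443} \approx 21.048$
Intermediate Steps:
$f = 497$ ($f = 513 - 16 = 497$)
$\sqrt{V{\left(-54 \right)} + f} = \sqrt{-54 + 497} = \sqrt{443}$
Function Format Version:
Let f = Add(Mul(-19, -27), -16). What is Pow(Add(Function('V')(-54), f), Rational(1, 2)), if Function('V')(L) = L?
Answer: Pow(443, Rational(1, 2)) ≈ 21.048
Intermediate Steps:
f = 497 (f = Add(513, -16) = 497)
Pow(Add(Function('V')(-54), f), Rational(1, 2)) = Pow(Add(-54, 497), Rational(1, 2)) = Pow(443, Rational(1, 2))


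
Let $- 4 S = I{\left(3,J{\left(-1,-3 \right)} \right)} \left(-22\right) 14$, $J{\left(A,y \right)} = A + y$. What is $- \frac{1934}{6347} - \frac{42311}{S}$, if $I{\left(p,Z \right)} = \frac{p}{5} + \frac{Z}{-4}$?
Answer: $- \frac{122175539}{355432} \approx -343.74$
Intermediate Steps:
$I{\left(p,Z \right)} = - \frac{Z}{4} + \frac{p}{5}$ ($I{\left(p,Z \right)} = p \frac{1}{5} + Z \left(- \frac{1}{4}\right) = \frac{p}{5} - \frac{Z}{4} = - \frac{Z}{4} + \frac{p}{5}$)
$S = \frac{616}{5}$ ($S = - \frac{\left(- \frac{-1 - 3}{4} + \frac{1}{5} \cdot 3\right) \left(-22\right) 14}{4} = - \frac{\left(\left(- \frac{1}{4}\right) \left(-4\right) + \frac{3}{5}\right) \left(-22\right) 14}{4} = - \frac{\left(1 + \frac{3}{5}\right) \left(-22\right) 14}{4} = - \frac{\frac{8}{5} \left(-22\right) 14}{4} = - \frac{\left(- \frac{176}{5}\right) 14}{4} = \left(- \frac{1}{4}\right) \left(- \frac{2464}{5}\right) = \frac{616}{5} \approx 123.2$)
$- \frac{1934}{6347} - \frac{42311}{S} = - \frac{1934}{6347} - \frac{42311}{\frac{616}{5}} = \left(-1934\right) \frac{1}{6347} - \frac{211555}{616} = - \frac{1934}{6347} - \frac{211555}{616} = - \frac{122175539}{355432}$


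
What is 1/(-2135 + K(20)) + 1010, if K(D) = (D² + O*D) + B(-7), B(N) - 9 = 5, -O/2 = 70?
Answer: 4566209/4521 ≈ 1010.0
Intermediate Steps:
O = -140 (O = -2*70 = -140)
B(N) = 14 (B(N) = 9 + 5 = 14)
K(D) = 14 + D² - 140*D (K(D) = (D² - 140*D) + 14 = 14 + D² - 140*D)
1/(-2135 + K(20)) + 1010 = 1/(-2135 + (14 + 20² - 140*20)) + 1010 = 1/(-2135 + (14 + 400 - 2800)) + 1010 = 1/(-2135 - 2386) + 1010 = 1/(-4521) + 1010 = -1/4521 + 1010 = 4566209/4521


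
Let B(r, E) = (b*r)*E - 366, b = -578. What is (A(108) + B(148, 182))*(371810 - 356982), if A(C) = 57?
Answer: -230861832476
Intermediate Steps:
B(r, E) = -366 - 578*E*r (B(r, E) = (-578*r)*E - 366 = -578*E*r - 366 = -366 - 578*E*r)
(A(108) + B(148, 182))*(371810 - 356982) = (57 + (-366 - 578*182*148))*(371810 - 356982) = (57 + (-366 - 15569008))*14828 = (57 - 15569374)*14828 = -15569317*14828 = -230861832476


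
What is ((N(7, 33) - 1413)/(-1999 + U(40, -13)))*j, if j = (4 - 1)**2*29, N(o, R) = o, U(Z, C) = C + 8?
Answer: 61161/334 ≈ 183.12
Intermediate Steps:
U(Z, C) = 8 + C
j = 261 (j = 3**2*29 = 9*29 = 261)
((N(7, 33) - 1413)/(-1999 + U(40, -13)))*j = ((7 - 1413)/(-1999 + (8 - 13)))*261 = -1406/(-1999 - 5)*261 = -1406/(-2004)*261 = -1406*(-1/2004)*261 = (703/1002)*261 = 61161/334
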